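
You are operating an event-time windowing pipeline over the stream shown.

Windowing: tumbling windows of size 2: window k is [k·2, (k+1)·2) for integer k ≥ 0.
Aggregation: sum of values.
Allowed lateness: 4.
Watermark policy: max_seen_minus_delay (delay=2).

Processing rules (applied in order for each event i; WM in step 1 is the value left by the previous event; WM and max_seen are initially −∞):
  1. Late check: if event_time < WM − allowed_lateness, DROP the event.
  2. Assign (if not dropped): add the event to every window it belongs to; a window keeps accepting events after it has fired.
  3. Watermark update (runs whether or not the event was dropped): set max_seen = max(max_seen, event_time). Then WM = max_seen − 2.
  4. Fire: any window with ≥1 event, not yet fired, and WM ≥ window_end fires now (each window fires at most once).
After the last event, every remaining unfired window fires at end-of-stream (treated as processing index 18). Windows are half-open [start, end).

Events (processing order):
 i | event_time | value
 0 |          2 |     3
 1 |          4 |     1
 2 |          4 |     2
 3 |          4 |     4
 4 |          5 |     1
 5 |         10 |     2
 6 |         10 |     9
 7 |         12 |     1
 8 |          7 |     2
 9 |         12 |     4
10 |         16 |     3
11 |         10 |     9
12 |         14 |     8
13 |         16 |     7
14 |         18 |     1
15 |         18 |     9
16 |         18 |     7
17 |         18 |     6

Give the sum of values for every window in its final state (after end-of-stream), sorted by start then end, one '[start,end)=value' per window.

i=0 t=2 v=3: → [2,4); WM=0
i=1 t=4 v=1: → [4,6); WM=2
i=2 t=4 v=2: → [4,6); WM=2
i=3 t=4 v=4: → [4,6); WM=2
i=4 t=5 v=1: → [4,6); WM=3
i=5 t=10 v=2: → [10,12); WM=8; [2,4) fires=3 [4,6) fires=8
i=6 t=10 v=9: → [10,12); WM=8
i=7 t=12 v=1: → [12,14); WM=10
i=8 t=7 v=2: → [6,8); WM=10; [6,8) fires=2
i=9 t=12 v=4: → [12,14); WM=10
i=10 t=16 v=3: → [16,18); WM=14; [10,12) fires=11 [12,14) fires=5
i=11 t=10 v=9: → [10,12); WM=14
i=12 t=14 v=8: → [14,16); WM=14
i=13 t=16 v=7: → [16,18); WM=14
i=14 t=18 v=1: → [18,20); WM=16; [14,16) fires=8
i=15 t=18 v=9: → [18,20); WM=16
i=16 t=18 v=7: → [18,20); WM=16
i=17 t=18 v=6: → [18,20); WM=16

[2,4)=3 [4,6)=8 [6,8)=2 [10,12)=20 [12,14)=5 [14,16)=8 [16,18)=10 [18,20)=23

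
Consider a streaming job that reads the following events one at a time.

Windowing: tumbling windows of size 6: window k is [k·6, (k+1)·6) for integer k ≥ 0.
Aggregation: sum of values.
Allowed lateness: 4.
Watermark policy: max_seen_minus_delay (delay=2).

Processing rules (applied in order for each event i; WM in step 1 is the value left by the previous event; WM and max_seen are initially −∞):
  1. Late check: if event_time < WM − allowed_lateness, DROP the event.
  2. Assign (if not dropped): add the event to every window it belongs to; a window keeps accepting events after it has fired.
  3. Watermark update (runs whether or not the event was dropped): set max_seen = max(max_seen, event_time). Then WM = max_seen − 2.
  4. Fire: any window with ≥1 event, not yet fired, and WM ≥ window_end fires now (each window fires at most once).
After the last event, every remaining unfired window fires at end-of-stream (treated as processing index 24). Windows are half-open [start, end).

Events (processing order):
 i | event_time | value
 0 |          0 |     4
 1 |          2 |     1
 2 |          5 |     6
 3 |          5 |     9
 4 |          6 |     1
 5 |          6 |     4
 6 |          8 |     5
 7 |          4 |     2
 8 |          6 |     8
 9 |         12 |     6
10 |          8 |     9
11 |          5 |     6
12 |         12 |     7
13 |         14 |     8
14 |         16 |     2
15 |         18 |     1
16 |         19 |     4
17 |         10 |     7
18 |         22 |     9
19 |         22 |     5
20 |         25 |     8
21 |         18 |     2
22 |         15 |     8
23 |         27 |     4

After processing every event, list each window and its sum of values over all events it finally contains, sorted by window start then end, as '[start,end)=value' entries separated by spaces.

i=0 t=0 v=4: → [0,6); WM=-2
i=1 t=2 v=1: → [0,6); WM=0
i=2 t=5 v=6: → [0,6); WM=3
i=3 t=5 v=9: → [0,6); WM=3
i=4 t=6 v=1: → [6,12); WM=4
i=5 t=6 v=4: → [6,12); WM=4
i=6 t=8 v=5: → [6,12); WM=6; [0,6) fires=20
i=7 t=4 v=2: → [0,6); WM=6
i=8 t=6 v=8: → [6,12); WM=6
i=9 t=12 v=6: → [12,18); WM=10
i=10 t=8 v=9: → [6,12); WM=10
i=11 t=5 v=6: DROP (t<10-4); WM=10
i=12 t=12 v=7: → [12,18); WM=10
i=13 t=14 v=8: → [12,18); WM=12; [6,12) fires=27
i=14 t=16 v=2: → [12,18); WM=14
i=15 t=18 v=1: → [18,24); WM=16
i=16 t=19 v=4: → [18,24); WM=17
i=17 t=10 v=7: DROP (t<17-4); WM=17
i=18 t=22 v=9: → [18,24); WM=20; [12,18) fires=23
i=19 t=22 v=5: → [18,24); WM=20
i=20 t=25 v=8: → [24,30); WM=23
i=21 t=18 v=2: DROP (t<23-4); WM=23
i=22 t=15 v=8: DROP (t<23-4); WM=23
i=23 t=27 v=4: → [24,30); WM=25; [18,24) fires=19

[0,6)=22 [6,12)=27 [12,18)=23 [18,24)=19 [24,30)=12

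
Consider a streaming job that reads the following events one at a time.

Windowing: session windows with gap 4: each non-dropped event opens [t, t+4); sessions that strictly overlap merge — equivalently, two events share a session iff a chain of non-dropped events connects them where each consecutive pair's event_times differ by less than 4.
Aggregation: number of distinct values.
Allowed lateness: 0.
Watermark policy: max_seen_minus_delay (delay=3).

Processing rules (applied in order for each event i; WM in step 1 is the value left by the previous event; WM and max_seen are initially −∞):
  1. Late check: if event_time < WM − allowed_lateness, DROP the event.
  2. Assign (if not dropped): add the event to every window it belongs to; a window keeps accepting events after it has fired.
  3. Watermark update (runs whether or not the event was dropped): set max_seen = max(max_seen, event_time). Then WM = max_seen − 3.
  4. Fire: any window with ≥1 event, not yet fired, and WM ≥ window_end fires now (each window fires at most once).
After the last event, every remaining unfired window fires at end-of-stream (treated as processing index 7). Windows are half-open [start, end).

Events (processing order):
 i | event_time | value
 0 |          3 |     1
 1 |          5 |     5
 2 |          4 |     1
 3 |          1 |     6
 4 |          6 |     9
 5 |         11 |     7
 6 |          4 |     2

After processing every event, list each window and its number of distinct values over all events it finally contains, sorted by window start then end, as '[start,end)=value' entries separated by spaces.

[3,10)=3 [11,15)=1

i=0 t=3 v=1: → [3,7); WM=0
i=1 t=5 v=5: → [3,9); WM=2
i=2 t=4 v=1: → [3,9); WM=2
i=3 t=1 v=6: DROP (t<2-0); WM=2
i=4 t=6 v=9: → [3,10); WM=3
i=5 t=11 v=7: → [11,15); WM=8
i=6 t=4 v=2: DROP (t<8-0); WM=8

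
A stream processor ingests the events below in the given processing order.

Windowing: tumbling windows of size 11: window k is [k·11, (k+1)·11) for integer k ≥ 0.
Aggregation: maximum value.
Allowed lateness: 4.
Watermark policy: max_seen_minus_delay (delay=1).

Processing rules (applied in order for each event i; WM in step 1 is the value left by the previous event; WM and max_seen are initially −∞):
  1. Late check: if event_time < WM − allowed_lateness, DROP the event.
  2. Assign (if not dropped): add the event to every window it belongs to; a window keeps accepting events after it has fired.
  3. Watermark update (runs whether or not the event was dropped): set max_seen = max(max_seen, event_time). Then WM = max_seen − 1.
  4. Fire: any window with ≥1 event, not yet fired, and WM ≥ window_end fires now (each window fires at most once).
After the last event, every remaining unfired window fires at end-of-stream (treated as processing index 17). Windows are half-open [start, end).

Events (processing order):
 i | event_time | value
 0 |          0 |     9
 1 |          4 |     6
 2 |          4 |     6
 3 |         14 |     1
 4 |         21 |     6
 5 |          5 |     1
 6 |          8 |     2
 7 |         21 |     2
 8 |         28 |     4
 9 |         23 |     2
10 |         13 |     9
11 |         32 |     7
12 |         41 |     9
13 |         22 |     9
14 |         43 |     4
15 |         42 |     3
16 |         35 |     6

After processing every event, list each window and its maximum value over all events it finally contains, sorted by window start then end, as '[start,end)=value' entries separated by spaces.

[0,11)=9 [11,22)=6 [22,33)=7 [33,44)=9

i=0 t=0 v=9: → [0,11); WM=-1
i=1 t=4 v=6: → [0,11); WM=3
i=2 t=4 v=6: → [0,11); WM=3
i=3 t=14 v=1: → [11,22); WM=13; [0,11) fires=9
i=4 t=21 v=6: → [11,22); WM=20
i=5 t=5 v=1: DROP (t<20-4); WM=20
i=6 t=8 v=2: DROP (t<20-4); WM=20
i=7 t=21 v=2: → [11,22); WM=20
i=8 t=28 v=4: → [22,33); WM=27; [11,22) fires=6
i=9 t=23 v=2: → [22,33); WM=27
i=10 t=13 v=9: DROP (t<27-4); WM=27
i=11 t=32 v=7: → [22,33); WM=31
i=12 t=41 v=9: → [33,44); WM=40; [22,33) fires=7
i=13 t=22 v=9: DROP (t<40-4); WM=40
i=14 t=43 v=4: → [33,44); WM=42
i=15 t=42 v=3: → [33,44); WM=42
i=16 t=35 v=6: DROP (t<42-4); WM=42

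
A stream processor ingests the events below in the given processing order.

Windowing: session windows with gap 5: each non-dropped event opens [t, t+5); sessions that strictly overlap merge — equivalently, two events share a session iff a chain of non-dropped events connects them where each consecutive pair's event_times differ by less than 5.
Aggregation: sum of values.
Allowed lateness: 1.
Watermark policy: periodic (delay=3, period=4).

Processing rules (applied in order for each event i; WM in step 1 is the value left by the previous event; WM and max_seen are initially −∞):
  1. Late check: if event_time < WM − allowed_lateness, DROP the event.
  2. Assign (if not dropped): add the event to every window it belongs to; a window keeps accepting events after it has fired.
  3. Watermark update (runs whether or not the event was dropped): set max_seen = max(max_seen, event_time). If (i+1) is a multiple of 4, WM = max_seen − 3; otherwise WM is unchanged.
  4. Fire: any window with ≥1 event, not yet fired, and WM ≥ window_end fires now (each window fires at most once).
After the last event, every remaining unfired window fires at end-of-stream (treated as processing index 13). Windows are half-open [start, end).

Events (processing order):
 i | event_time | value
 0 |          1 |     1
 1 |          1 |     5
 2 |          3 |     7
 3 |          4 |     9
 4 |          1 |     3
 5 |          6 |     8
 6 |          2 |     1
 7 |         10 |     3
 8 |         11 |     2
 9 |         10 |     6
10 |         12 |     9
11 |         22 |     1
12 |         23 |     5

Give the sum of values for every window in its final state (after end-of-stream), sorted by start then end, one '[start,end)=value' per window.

i=0 t=1 v=1: → [1,6); WM=−∞
i=1 t=1 v=5: → [1,6); WM=−∞
i=2 t=3 v=7: → [1,8); WM=−∞
i=3 t=4 v=9: → [1,9); WM=1
i=4 t=1 v=3: → [1,9); WM=1
i=5 t=6 v=8: → [1,11); WM=1
i=6 t=2 v=1: → [1,11); WM=1
i=7 t=10 v=3: → [1,15); WM=7
i=8 t=11 v=2: → [1,16); WM=7
i=9 t=10 v=6: → [1,16); WM=7
i=10 t=12 v=9: → [1,17); WM=7
i=11 t=22 v=1: → [22,27); WM=19
i=12 t=23 v=5: → [22,28); WM=19

[1,17)=54 [22,28)=6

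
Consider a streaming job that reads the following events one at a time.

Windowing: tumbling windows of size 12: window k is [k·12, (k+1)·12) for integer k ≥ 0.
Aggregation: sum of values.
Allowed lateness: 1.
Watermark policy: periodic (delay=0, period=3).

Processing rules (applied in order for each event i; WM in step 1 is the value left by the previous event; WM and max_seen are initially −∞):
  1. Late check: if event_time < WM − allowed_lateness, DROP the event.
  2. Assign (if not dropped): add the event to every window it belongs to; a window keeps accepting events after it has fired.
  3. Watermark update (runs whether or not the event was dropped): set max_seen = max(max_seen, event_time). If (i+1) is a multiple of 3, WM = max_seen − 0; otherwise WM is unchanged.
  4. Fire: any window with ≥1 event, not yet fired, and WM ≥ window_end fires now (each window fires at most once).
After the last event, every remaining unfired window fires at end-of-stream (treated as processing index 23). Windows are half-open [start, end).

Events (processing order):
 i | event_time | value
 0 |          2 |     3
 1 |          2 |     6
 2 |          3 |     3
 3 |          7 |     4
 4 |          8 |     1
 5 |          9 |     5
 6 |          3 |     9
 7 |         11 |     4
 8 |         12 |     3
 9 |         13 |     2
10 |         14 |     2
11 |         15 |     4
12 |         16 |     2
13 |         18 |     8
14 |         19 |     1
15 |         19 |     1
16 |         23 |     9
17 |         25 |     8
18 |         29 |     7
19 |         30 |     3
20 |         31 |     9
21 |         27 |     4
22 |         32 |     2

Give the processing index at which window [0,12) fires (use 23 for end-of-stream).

8

i=0 t=2 v=3: → [0,12); WM=−∞
i=1 t=2 v=6: → [0,12); WM=−∞
i=2 t=3 v=3: → [0,12); WM=3
i=3 t=7 v=4: → [0,12); WM=3
i=4 t=8 v=1: → [0,12); WM=3
i=5 t=9 v=5: → [0,12); WM=9
i=6 t=3 v=9: DROP (t<9-1); WM=9
i=7 t=11 v=4: → [0,12); WM=9
i=8 t=12 v=3: → [12,24); WM=12; [0,12) fires=26
i=9 t=13 v=2: → [12,24); WM=12
i=10 t=14 v=2: → [12,24); WM=12
i=11 t=15 v=4: → [12,24); WM=15
i=12 t=16 v=2: → [12,24); WM=15
i=13 t=18 v=8: → [12,24); WM=15
i=14 t=19 v=1: → [12,24); WM=19
i=15 t=19 v=1: → [12,24); WM=19
i=16 t=23 v=9: → [12,24); WM=19
i=17 t=25 v=8: → [24,36); WM=25; [12,24) fires=32
i=18 t=29 v=7: → [24,36); WM=25
i=19 t=30 v=3: → [24,36); WM=25
i=20 t=31 v=9: → [24,36); WM=31
i=21 t=27 v=4: DROP (t<31-1); WM=31
i=22 t=32 v=2: → [24,36); WM=31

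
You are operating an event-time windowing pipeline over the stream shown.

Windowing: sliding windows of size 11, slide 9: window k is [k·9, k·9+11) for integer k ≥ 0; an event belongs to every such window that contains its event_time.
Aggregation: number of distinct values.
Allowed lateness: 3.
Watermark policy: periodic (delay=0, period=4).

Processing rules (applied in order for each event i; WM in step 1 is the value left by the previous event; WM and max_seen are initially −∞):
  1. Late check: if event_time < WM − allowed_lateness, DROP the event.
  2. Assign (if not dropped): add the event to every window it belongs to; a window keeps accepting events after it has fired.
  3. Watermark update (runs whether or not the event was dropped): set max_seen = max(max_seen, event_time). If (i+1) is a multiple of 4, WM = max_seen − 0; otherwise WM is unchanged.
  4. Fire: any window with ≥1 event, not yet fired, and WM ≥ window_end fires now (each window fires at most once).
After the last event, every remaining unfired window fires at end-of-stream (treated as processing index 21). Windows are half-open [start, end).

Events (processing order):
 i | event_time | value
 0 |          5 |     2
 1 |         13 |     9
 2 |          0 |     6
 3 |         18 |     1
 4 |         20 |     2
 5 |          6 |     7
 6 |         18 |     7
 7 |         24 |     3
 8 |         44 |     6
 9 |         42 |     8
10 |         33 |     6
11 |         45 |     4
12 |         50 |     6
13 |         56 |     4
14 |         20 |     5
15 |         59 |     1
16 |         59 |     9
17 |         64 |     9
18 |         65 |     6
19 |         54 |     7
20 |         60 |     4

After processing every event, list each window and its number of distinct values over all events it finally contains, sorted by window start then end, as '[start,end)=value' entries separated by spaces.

[0,11)=2 [9,20)=3 [18,29)=4 [27,38)=1 [36,47)=3 [45,56)=2 [54,65)=3 [63,74)=2

i=0 t=5 v=2: → [0,11); WM=−∞
i=1 t=13 v=9: → [9,20); WM=−∞
i=2 t=0 v=6: → [0,11); WM=−∞
i=3 t=18 v=1: → [18,29),[9,20); WM=18; [0,11) fires=2
i=4 t=20 v=2: → [18,29); WM=18
i=5 t=6 v=7: DROP (t<18-3); WM=18
i=6 t=18 v=7: → [18,29),[9,20); WM=18
i=7 t=24 v=3: → [18,29); WM=24; [9,20) fires=3
i=8 t=44 v=6: → [36,47); WM=24
i=9 t=42 v=8: → [36,47); WM=24
i=10 t=33 v=6: → [27,38); WM=24
i=11 t=45 v=4: → [45,56),[36,47); WM=45; [18,29) fires=4 [27,38) fires=1
i=12 t=50 v=6: → [45,56); WM=45
i=13 t=56 v=4: → [54,65); WM=45
i=14 t=20 v=5: DROP (t<45-3); WM=45
i=15 t=59 v=1: → [54,65); WM=59; [36,47) fires=3 [45,56) fires=2
i=16 t=59 v=9: → [54,65); WM=59
i=17 t=64 v=9: → [63,74),[54,65); WM=59
i=18 t=65 v=6: → [63,74); WM=59
i=19 t=54 v=7: DROP (t<59-3); WM=65; [54,65) fires=3
i=20 t=60 v=4: DROP (t<65-3); WM=65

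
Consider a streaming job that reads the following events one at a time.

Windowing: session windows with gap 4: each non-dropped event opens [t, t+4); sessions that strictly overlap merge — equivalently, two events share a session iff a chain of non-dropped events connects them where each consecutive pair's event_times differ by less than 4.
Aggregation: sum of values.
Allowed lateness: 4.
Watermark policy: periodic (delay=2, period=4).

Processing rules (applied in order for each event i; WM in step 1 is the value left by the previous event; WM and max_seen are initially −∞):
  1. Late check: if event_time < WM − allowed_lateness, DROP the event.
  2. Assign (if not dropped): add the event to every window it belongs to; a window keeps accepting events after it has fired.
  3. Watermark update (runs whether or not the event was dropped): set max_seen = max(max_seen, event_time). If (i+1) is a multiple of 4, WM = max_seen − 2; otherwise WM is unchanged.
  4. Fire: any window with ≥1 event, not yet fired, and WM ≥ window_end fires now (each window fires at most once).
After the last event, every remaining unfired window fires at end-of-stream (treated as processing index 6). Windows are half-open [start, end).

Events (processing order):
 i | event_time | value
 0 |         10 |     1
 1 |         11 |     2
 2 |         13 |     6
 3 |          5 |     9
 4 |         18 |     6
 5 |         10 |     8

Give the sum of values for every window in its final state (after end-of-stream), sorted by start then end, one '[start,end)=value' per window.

[5,9)=9 [10,17)=17 [18,22)=6

i=0 t=10 v=1: → [10,14); WM=−∞
i=1 t=11 v=2: → [10,15); WM=−∞
i=2 t=13 v=6: → [10,17); WM=−∞
i=3 t=5 v=9: → [5,9); WM=11
i=4 t=18 v=6: → [18,22); WM=11
i=5 t=10 v=8: → [10,17); WM=11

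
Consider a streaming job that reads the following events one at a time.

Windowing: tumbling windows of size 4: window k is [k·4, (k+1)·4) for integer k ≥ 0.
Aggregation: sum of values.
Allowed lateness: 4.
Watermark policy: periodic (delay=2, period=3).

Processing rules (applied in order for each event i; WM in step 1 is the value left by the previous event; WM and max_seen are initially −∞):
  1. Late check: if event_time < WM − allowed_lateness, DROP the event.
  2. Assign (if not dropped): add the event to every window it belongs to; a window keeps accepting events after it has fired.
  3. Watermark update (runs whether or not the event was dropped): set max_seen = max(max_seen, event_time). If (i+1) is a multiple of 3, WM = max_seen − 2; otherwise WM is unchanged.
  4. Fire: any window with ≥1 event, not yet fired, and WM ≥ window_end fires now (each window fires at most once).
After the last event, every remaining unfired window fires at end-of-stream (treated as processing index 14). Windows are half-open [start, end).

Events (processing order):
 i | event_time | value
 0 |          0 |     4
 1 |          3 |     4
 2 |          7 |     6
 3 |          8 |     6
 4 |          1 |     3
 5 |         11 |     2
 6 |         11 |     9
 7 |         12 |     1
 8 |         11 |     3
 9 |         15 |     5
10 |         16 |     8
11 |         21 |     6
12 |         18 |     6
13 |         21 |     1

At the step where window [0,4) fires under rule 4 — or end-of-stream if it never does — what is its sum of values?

8

i=0 t=0 v=4: → [0,4); WM=−∞
i=1 t=3 v=4: → [0,4); WM=−∞
i=2 t=7 v=6: → [4,8); WM=5; [0,4) fires=8
i=3 t=8 v=6: → [8,12); WM=5
i=4 t=1 v=3: → [0,4); WM=5
i=5 t=11 v=2: → [8,12); WM=9; [4,8) fires=6
i=6 t=11 v=9: → [8,12); WM=9
i=7 t=12 v=1: → [12,16); WM=9
i=8 t=11 v=3: → [8,12); WM=10
i=9 t=15 v=5: → [12,16); WM=10
i=10 t=16 v=8: → [16,20); WM=10
i=11 t=21 v=6: → [20,24); WM=19; [8,12) fires=20 [12,16) fires=6
i=12 t=18 v=6: → [16,20); WM=19
i=13 t=21 v=1: → [20,24); WM=19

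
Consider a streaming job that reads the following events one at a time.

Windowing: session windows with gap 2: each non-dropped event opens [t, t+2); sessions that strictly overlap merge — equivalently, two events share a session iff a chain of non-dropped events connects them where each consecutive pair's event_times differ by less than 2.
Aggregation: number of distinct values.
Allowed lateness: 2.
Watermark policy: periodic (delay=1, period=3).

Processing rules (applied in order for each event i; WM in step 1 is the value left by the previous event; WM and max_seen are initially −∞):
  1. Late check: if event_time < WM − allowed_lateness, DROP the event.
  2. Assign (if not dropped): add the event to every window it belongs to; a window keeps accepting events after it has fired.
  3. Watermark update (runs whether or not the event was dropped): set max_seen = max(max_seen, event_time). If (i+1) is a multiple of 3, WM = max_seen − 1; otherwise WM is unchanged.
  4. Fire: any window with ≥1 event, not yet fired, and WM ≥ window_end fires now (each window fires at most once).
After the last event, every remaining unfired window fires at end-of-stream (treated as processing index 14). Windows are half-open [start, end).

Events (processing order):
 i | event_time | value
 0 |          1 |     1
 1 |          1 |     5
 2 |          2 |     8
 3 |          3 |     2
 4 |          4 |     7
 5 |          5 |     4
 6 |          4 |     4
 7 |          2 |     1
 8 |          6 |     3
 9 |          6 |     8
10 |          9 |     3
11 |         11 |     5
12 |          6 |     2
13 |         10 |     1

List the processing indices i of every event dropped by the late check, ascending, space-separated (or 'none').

i=0 t=1 v=1: → [1,3); WM=−∞
i=1 t=1 v=5: → [1,3); WM=−∞
i=2 t=2 v=8: → [1,4); WM=1
i=3 t=3 v=2: → [1,5); WM=1
i=4 t=4 v=7: → [1,6); WM=1
i=5 t=5 v=4: → [1,7); WM=4
i=6 t=4 v=4: → [1,7); WM=4
i=7 t=2 v=1: → [1,7); WM=4
i=8 t=6 v=3: → [1,8); WM=5
i=9 t=6 v=8: → [1,8); WM=5
i=10 t=9 v=3: → [9,11); WM=5
i=11 t=11 v=5: → [11,13); WM=10
i=12 t=6 v=2: DROP (t<10-2); WM=10
i=13 t=10 v=1: → [9,13); WM=10

12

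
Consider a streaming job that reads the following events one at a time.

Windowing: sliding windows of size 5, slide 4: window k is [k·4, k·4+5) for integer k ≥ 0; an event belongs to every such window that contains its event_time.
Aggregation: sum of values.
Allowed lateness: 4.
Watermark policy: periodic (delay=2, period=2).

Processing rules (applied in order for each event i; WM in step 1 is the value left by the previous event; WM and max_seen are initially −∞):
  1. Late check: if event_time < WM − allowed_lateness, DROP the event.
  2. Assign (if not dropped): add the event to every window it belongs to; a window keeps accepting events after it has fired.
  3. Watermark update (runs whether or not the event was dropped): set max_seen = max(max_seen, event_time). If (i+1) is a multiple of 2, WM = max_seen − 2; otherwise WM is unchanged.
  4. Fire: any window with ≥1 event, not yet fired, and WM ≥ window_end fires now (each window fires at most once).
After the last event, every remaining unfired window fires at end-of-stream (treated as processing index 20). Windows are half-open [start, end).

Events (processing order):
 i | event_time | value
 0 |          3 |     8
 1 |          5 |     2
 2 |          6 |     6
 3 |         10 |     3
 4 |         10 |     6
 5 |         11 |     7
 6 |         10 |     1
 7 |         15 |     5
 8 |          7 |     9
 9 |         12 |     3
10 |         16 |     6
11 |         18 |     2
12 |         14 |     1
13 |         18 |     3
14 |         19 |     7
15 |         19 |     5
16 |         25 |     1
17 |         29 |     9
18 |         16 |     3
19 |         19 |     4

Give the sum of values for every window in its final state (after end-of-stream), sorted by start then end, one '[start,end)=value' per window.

[0,5)=8 [4,9)=8 [8,13)=20 [12,17)=15 [16,21)=23 [24,29)=1 [28,33)=9

i=0 t=3 v=8: → [0,5); WM=−∞
i=1 t=5 v=2: → [4,9); WM=3
i=2 t=6 v=6: → [4,9); WM=3
i=3 t=10 v=3: → [8,13); WM=8; [0,5) fires=8
i=4 t=10 v=6: → [8,13); WM=8
i=5 t=11 v=7: → [8,13); WM=9; [4,9) fires=8
i=6 t=10 v=1: → [8,13); WM=9
i=7 t=15 v=5: → [12,17); WM=13; [8,13) fires=17
i=8 t=7 v=9: DROP (t<13-4); WM=13
i=9 t=12 v=3: → [12,17),[8,13); WM=13
i=10 t=16 v=6: → [16,21),[12,17); WM=13
i=11 t=18 v=2: → [16,21); WM=16
i=12 t=14 v=1: → [12,17); WM=16
i=13 t=18 v=3: → [16,21); WM=16
i=14 t=19 v=7: → [16,21); WM=16
i=15 t=19 v=5: → [16,21); WM=17; [12,17) fires=15
i=16 t=25 v=1: → [24,29); WM=17
i=17 t=29 v=9: → [28,33); WM=27; [16,21) fires=23
i=18 t=16 v=3: DROP (t<27-4); WM=27
i=19 t=19 v=4: DROP (t<27-4); WM=27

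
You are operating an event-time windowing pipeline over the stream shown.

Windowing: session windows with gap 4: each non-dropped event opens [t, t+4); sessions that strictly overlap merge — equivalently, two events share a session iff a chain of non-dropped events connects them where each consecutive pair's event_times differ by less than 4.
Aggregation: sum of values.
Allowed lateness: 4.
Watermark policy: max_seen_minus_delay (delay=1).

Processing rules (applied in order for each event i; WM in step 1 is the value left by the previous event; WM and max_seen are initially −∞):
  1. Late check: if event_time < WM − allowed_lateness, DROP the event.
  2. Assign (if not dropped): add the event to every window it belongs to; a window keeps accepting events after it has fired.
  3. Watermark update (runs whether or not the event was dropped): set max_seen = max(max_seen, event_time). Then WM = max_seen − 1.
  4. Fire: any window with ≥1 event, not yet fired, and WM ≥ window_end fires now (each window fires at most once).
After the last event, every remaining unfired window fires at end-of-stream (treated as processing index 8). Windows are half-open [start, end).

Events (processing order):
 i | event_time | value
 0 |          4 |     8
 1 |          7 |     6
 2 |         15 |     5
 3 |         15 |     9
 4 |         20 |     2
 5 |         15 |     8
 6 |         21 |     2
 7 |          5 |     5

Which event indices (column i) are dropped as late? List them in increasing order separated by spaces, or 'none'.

7

i=0 t=4 v=8: → [4,8); WM=3
i=1 t=7 v=6: → [4,11); WM=6
i=2 t=15 v=5: → [15,19); WM=14
i=3 t=15 v=9: → [15,19); WM=14
i=4 t=20 v=2: → [20,24); WM=19
i=5 t=15 v=8: → [15,19); WM=19
i=6 t=21 v=2: → [20,25); WM=20
i=7 t=5 v=5: DROP (t<20-4); WM=20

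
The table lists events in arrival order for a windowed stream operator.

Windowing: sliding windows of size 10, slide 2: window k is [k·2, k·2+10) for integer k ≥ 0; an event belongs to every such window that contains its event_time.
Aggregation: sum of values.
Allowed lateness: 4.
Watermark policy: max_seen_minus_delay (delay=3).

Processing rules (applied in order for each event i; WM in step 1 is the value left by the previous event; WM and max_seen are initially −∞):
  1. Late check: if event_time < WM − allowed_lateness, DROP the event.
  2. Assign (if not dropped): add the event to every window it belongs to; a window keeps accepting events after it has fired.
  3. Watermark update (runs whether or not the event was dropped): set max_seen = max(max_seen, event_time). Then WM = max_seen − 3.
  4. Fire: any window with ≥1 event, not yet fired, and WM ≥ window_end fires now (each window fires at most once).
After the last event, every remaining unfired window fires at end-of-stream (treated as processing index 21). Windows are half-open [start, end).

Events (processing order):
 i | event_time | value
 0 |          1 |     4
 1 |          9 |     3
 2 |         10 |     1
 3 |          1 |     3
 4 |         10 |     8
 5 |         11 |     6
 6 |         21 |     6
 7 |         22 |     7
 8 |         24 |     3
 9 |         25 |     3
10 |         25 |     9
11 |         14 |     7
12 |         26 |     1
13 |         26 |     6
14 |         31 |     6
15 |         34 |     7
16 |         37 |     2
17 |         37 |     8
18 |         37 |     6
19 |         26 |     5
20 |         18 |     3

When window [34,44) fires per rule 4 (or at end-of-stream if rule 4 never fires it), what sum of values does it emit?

i=0 t=1 v=4: → [0,10); WM=-2
i=1 t=9 v=3: → [8,18),[6,16),[4,14),[2,12),[0,10); WM=6
i=2 t=10 v=1: → [10,20),[8,18),[6,16),[4,14),[2,12); WM=7
i=3 t=1 v=3: DROP (t<7-4); WM=7
i=4 t=10 v=8: → [10,20),[8,18),[6,16),[4,14),[2,12); WM=7
i=5 t=11 v=6: → [10,20),[8,18),[6,16),[4,14),[2,12); WM=8
i=6 t=21 v=6: → [20,30),[18,28),[16,26),[14,24),[12,22); WM=18; [0,10) fires=7 [2,12) fires=18 [4,14) fires=18 [6,16) fires=18 [8,18) fires=18
i=7 t=22 v=7: → [22,32),[20,30),[18,28),[16,26),[14,24); WM=19
i=8 t=24 v=3: → [24,34),[22,32),[20,30),[18,28),[16,26); WM=21; [10,20) fires=15
i=9 t=25 v=3: → [24,34),[22,32),[20,30),[18,28),[16,26); WM=22; [12,22) fires=6
i=10 t=25 v=9: → [24,34),[22,32),[20,30),[18,28),[16,26); WM=22
i=11 t=14 v=7: DROP (t<22-4); WM=22
i=12 t=26 v=1: → [26,36),[24,34),[22,32),[20,30),[18,28); WM=23
i=13 t=26 v=6: → [26,36),[24,34),[22,32),[20,30),[18,28); WM=23
i=14 t=31 v=6: → [30,40),[28,38),[26,36),[24,34),[22,32); WM=28; [14,24) fires=13 [16,26) fires=28 [18,28) fires=35
i=15 t=34 v=7: → [34,44),[32,42),[30,40),[28,38),[26,36); WM=31; [20,30) fires=35
i=16 t=37 v=2: → [36,46),[34,44),[32,42),[30,40),[28,38); WM=34; [22,32) fires=35 [24,34) fires=28
i=17 t=37 v=8: → [36,46),[34,44),[32,42),[30,40),[28,38); WM=34
i=18 t=37 v=6: → [36,46),[34,44),[32,42),[30,40),[28,38); WM=34
i=19 t=26 v=5: DROP (t<34-4); WM=34
i=20 t=18 v=3: DROP (t<34-4); WM=34

23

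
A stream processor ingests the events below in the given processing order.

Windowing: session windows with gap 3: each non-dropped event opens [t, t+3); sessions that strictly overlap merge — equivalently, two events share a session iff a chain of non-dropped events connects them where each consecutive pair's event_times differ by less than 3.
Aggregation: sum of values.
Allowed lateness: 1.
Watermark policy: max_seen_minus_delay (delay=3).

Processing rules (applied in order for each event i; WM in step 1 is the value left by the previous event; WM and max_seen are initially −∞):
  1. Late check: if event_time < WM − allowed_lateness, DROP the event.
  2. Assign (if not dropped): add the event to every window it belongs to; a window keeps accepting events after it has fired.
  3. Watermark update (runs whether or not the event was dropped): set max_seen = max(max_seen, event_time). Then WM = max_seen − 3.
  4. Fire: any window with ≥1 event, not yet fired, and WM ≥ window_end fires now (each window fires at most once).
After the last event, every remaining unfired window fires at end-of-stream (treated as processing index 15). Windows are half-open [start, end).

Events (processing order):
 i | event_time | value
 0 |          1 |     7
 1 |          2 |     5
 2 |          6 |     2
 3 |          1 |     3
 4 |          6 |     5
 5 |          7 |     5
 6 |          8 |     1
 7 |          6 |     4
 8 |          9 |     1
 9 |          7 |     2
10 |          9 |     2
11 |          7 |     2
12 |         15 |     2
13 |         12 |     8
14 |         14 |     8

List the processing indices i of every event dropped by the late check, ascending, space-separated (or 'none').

3

i=0 t=1 v=7: → [1,4); WM=-2
i=1 t=2 v=5: → [1,5); WM=-1
i=2 t=6 v=2: → [6,9); WM=3
i=3 t=1 v=3: DROP (t<3-1); WM=3
i=4 t=6 v=5: → [6,9); WM=3
i=5 t=7 v=5: → [6,10); WM=4
i=6 t=8 v=1: → [6,11); WM=5
i=7 t=6 v=4: → [6,11); WM=5
i=8 t=9 v=1: → [6,12); WM=6
i=9 t=7 v=2: → [6,12); WM=6
i=10 t=9 v=2: → [6,12); WM=6
i=11 t=7 v=2: → [6,12); WM=6
i=12 t=15 v=2: → [15,18); WM=12
i=13 t=12 v=8: → [12,15); WM=12
i=14 t=14 v=8: → [12,18); WM=12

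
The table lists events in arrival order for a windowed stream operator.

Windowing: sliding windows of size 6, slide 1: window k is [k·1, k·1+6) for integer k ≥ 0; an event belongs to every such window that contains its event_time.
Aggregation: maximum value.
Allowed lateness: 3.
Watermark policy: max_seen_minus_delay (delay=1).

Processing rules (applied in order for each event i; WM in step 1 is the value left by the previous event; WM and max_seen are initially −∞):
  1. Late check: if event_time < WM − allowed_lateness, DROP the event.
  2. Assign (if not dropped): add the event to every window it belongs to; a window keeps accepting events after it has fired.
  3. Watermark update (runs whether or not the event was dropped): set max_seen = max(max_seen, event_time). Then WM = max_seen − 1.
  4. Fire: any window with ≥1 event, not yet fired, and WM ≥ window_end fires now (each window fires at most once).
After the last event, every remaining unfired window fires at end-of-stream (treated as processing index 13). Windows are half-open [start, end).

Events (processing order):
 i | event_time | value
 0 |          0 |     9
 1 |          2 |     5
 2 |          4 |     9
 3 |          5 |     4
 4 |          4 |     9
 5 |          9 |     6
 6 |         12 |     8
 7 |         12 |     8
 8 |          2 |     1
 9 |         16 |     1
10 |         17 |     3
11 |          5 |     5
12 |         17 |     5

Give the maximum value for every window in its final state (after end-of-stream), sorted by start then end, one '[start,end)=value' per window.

[0,6)=9 [1,7)=9 [2,8)=9 [3,9)=9 [4,10)=9 [5,11)=6 [6,12)=6 [7,13)=8 [8,14)=8 [9,15)=8 [10,16)=8 [11,17)=8 [12,18)=8 [13,19)=5 [14,20)=5 [15,21)=5 [16,22)=5 [17,23)=5

i=0 t=0 v=9: → [0,6); WM=-1
i=1 t=2 v=5: → [2,8),[1,7),[0,6); WM=1
i=2 t=4 v=9: → [4,10),[3,9),[2,8),[1,7),[0,6); WM=3
i=3 t=5 v=4: → [5,11),[4,10),[3,9),[2,8),[1,7),[0,6); WM=4
i=4 t=4 v=9: → [4,10),[3,9),[2,8),[1,7),[0,6); WM=4
i=5 t=9 v=6: → [9,15),[8,14),[7,13),[6,12),[5,11),[4,10); WM=8; [0,6) fires=9 [1,7) fires=9 [2,8) fires=9
i=6 t=12 v=8: → [12,18),[11,17),[10,16),[9,15),[8,14),[7,13); WM=11; [3,9) fires=9 [4,10) fires=9 [5,11) fires=6
i=7 t=12 v=8: → [12,18),[11,17),[10,16),[9,15),[8,14),[7,13); WM=11
i=8 t=2 v=1: DROP (t<11-3); WM=11
i=9 t=16 v=1: → [16,22),[15,21),[14,20),[13,19),[12,18),[11,17); WM=15; [6,12) fires=6 [7,13) fires=8 [8,14) fires=8 [9,15) fires=8
i=10 t=17 v=3: → [17,23),[16,22),[15,21),[14,20),[13,19),[12,18); WM=16; [10,16) fires=8
i=11 t=5 v=5: DROP (t<16-3); WM=16
i=12 t=17 v=5: → [17,23),[16,22),[15,21),[14,20),[13,19),[12,18); WM=16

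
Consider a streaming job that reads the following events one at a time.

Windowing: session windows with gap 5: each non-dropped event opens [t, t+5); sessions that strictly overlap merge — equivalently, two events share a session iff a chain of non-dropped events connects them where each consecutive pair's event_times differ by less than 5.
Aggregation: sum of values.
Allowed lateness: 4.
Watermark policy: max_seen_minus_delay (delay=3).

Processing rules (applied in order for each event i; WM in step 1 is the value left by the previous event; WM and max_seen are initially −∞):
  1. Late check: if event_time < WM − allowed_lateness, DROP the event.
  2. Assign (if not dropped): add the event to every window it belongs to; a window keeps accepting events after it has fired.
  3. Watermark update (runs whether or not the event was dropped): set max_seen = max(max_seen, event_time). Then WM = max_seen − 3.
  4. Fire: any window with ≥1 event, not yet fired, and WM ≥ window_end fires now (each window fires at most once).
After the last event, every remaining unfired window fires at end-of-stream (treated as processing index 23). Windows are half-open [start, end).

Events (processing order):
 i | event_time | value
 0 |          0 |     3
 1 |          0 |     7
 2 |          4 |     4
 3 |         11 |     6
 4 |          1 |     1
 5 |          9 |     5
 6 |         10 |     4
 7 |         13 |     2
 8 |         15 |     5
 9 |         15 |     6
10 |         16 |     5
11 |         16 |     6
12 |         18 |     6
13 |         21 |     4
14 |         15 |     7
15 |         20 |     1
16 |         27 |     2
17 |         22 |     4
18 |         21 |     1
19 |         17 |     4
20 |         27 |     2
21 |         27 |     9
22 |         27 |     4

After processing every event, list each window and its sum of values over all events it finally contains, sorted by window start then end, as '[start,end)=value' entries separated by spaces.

i=0 t=0 v=3: → [0,5); WM=-3
i=1 t=0 v=7: → [0,5); WM=-3
i=2 t=4 v=4: → [0,9); WM=1
i=3 t=11 v=6: → [11,16); WM=8
i=4 t=1 v=1: DROP (t<8-4); WM=8
i=5 t=9 v=5: → [9,16); WM=8
i=6 t=10 v=4: → [9,16); WM=8
i=7 t=13 v=2: → [9,18); WM=10
i=8 t=15 v=5: → [9,20); WM=12
i=9 t=15 v=6: → [9,20); WM=12
i=10 t=16 v=5: → [9,21); WM=13
i=11 t=16 v=6: → [9,21); WM=13
i=12 t=18 v=6: → [9,23); WM=15
i=13 t=21 v=4: → [9,26); WM=18
i=14 t=15 v=7: → [9,26); WM=18
i=15 t=20 v=1: → [9,26); WM=18
i=16 t=27 v=2: → [27,32); WM=24
i=17 t=22 v=4: → [9,27); WM=24
i=18 t=21 v=1: → [9,27); WM=24
i=19 t=17 v=4: DROP (t<24-4); WM=24
i=20 t=27 v=2: → [27,32); WM=24
i=21 t=27 v=9: → [27,32); WM=24
i=22 t=27 v=4: → [27,32); WM=24

[0,9)=14 [9,27)=62 [27,32)=17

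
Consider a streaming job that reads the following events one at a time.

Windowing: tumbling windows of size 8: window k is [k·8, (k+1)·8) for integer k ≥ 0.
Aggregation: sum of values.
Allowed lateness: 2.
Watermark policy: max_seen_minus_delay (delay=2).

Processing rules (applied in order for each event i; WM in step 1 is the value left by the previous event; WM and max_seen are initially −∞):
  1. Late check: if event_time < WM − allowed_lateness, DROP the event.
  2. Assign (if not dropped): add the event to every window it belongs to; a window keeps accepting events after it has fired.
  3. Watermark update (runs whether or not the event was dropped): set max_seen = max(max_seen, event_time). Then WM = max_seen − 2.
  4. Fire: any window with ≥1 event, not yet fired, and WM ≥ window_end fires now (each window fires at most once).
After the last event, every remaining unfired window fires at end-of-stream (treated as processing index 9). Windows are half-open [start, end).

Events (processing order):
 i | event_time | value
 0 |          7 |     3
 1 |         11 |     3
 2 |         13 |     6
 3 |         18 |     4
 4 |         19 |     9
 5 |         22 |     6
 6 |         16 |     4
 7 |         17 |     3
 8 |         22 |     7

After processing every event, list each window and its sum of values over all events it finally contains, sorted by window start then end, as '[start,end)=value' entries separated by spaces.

[0,8)=3 [8,16)=9 [16,24)=26

i=0 t=7 v=3: → [0,8); WM=5
i=1 t=11 v=3: → [8,16); WM=9; [0,8) fires=3
i=2 t=13 v=6: → [8,16); WM=11
i=3 t=18 v=4: → [16,24); WM=16; [8,16) fires=9
i=4 t=19 v=9: → [16,24); WM=17
i=5 t=22 v=6: → [16,24); WM=20
i=6 t=16 v=4: DROP (t<20-2); WM=20
i=7 t=17 v=3: DROP (t<20-2); WM=20
i=8 t=22 v=7: → [16,24); WM=20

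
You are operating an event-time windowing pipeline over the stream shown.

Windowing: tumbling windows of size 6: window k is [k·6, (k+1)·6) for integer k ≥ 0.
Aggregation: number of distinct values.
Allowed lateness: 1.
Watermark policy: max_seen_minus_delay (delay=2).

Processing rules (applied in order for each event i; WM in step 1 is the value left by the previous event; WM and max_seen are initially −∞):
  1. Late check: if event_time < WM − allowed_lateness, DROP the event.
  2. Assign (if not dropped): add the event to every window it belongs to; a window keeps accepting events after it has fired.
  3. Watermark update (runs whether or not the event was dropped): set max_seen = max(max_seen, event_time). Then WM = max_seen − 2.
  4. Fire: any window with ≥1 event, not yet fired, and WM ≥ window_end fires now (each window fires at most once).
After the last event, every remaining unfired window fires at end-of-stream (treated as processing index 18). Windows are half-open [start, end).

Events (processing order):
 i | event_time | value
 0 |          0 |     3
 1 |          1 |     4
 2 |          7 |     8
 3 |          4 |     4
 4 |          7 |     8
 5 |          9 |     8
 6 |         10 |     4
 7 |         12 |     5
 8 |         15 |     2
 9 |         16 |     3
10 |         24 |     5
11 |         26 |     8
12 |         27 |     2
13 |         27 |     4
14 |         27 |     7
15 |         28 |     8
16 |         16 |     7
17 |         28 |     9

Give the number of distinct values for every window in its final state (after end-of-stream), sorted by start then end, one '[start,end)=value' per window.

i=0 t=0 v=3: → [0,6); WM=-2
i=1 t=1 v=4: → [0,6); WM=-1
i=2 t=7 v=8: → [6,12); WM=5
i=3 t=4 v=4: → [0,6); WM=5
i=4 t=7 v=8: → [6,12); WM=5
i=5 t=9 v=8: → [6,12); WM=7; [0,6) fires=2
i=6 t=10 v=4: → [6,12); WM=8
i=7 t=12 v=5: → [12,18); WM=10
i=8 t=15 v=2: → [12,18); WM=13; [6,12) fires=2
i=9 t=16 v=3: → [12,18); WM=14
i=10 t=24 v=5: → [24,30); WM=22; [12,18) fires=3
i=11 t=26 v=8: → [24,30); WM=24
i=12 t=27 v=2: → [24,30); WM=25
i=13 t=27 v=4: → [24,30); WM=25
i=14 t=27 v=7: → [24,30); WM=25
i=15 t=28 v=8: → [24,30); WM=26
i=16 t=16 v=7: DROP (t<26-1); WM=26
i=17 t=28 v=9: → [24,30); WM=26

[0,6)=2 [6,12)=2 [12,18)=3 [24,30)=6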